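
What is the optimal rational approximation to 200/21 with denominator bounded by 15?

Expand x = 200/21 as a continued fraction with the Euclidean algorithm:
  200 = 9*21 + 11, so a_0 = 9.
  21 = 1*11 + 10, so a_1 = 1.
  11 = 1*10 + 1, so a_2 = 1.
  10 = 10*1 + 0, so a_3 = 10.
so x = [9; 1, 1, 10].
Convergents (p_i = a_i*p_{i-1} + p_{i-2}, q_i = a_i*q_{i-1} + q_{i-2} with p_{-2}=0, p_{-1}=1, q_{-2}=1, q_{-1}=0), until the denominator exceeds 15:
  i=0: a_0=9, p_0 = 9*1 + 0 = 9, q_0 = 9*0 + 1 = 1.
  i=1: a_1=1, p_1 = 1*9 + 1 = 10, q_1 = 1*1 + 0 = 1.
  i=2: a_2=1, p_2 = 1*10 + 9 = 19, q_2 = 1*1 + 1 = 2.
  i=3: a_3=10, p_3 = 10*19 + 10 = 200, q_3 = 10*2 + 1 = 21.
q_3 = 21 > 15, so the last convergent with denominator <= 15 is p_2/q_2 = 19/2.
The closest fraction with denominator <= 15 is either p_2/q_2 or the intermediate fraction (k*p_2 + p_1)/(k*q_2 + q_1) with the largest k >= 1 whose denominator stays <= 15; these approach x as k grows, and every other convergent or intermediate fraction in range is farther away.
Largest k: floor((15 - q_1)/q_2) = floor((15 - 1)/2) = 7.
That gives (7*19 + 10)/(7*2 + 1) = 143/15.
Compare the errors: |x - 19/2| = |200*2 - 19*21|/(21*2) = 1/42, and |x - 143/15| = |200*15 - 143*21|/(21*15) = 3/315.
Cross-multiplying, 3*42 = 126 < 315 = 1*315, so 3/315 is smaller: the intermediate fraction 143/15 is closer to x than 19/2.

143/15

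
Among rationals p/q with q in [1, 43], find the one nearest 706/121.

35/6

Expand x = 706/121 as a continued fraction with the Euclidean algorithm:
  706 = 5*121 + 101, so a_0 = 5.
  121 = 1*101 + 20, so a_1 = 1.
  101 = 5*20 + 1, so a_2 = 5.
  20 = 20*1 + 0, so a_3 = 20.
so x = [5; 1, 5, 20].
Convergents (p_i = a_i*p_{i-1} + p_{i-2}, q_i = a_i*q_{i-1} + q_{i-2} with p_{-2}=0, p_{-1}=1, q_{-2}=1, q_{-1}=0), until the denominator exceeds 43:
  i=0: a_0=5, p_0 = 5*1 + 0 = 5, q_0 = 5*0 + 1 = 1.
  i=1: a_1=1, p_1 = 1*5 + 1 = 6, q_1 = 1*1 + 0 = 1.
  i=2: a_2=5, p_2 = 5*6 + 5 = 35, q_2 = 5*1 + 1 = 6.
  i=3: a_3=20, p_3 = 20*35 + 6 = 706, q_3 = 20*6 + 1 = 121.
q_3 = 121 > 43, so the last convergent with denominator <= 43 is p_2/q_2 = 35/6.
The closest fraction with denominator <= 43 is either p_2/q_2 or the intermediate fraction (k*p_2 + p_1)/(k*q_2 + q_1) with the largest k >= 1 whose denominator stays <= 43; these approach x as k grows, and every other convergent or intermediate fraction in range is farther away.
Largest k: floor((43 - q_1)/q_2) = floor((43 - 1)/6) = 7.
That gives (7*35 + 6)/(7*6 + 1) = 251/43.
Compare the errors: |x - 35/6| = |706*6 - 35*121|/(121*6) = 1/726, and |x - 251/43| = |706*43 - 251*121|/(121*43) = 13/5203.
Cross-multiplying, 1*5203 = 5203 < 9438 = 13*726, so 1/726 is smaller: the convergent 35/6 is closer to x than 251/43.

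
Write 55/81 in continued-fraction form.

[0; 1, 2, 8, 1, 2]

Run the Euclidean algorithm on 55 and 81; the successive quotients are the partial quotients a_0, a_1, ... (each step inverts the fractional part left over by the previous one):
  55 = 0*81 + 55, so a_0 = 0.
  81 = 1*55 + 26, so a_1 = 1.
  55 = 2*26 + 3, so a_2 = 2.
  26 = 8*3 + 2, so a_3 = 8.
  3 = 1*2 + 1, so a_4 = 1.
  2 = 2*1 + 0, so a_5 = 2.
The remainder reaches 0 after 6 divisions, so the expansion has 6 partial quotients, read off in order.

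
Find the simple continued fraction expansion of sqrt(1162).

[34; (11, 2, 1, 6, 1, 8, 1, 6, 1, 2, 11, 68)]

Write x_i = (sqrt(1162) + m_i)/d_i with (m_0, d_0) = (0, 1). a_0 = floor(sqrt(1162)) = 34, since 34^2 = 1156 <= 1162 < 1225 = 35^2.
Iterate m_{i+1} = d_i*a_i - m_i, d_{i+1} = (1162 - m_{i+1}^2)/d_i, a_{i+1} = floor((a_0 + m_{i+1})/d_{i+1}):
  m_1 = 1*34 - 0 = 34, d_1 = (1162 - 34^2)/1 = 6/1 = 6, a_1 = floor((34 + 34)/6) = 11.
  m_2 = 6*11 - 34 = 32, d_2 = (1162 - 32^2)/6 = 138/6 = 23, a_2 = floor((34 + 32)/23) = 2.
  m_3 = 23*2 - 32 = 14, d_3 = (1162 - 14^2)/23 = 966/23 = 42, a_3 = floor((34 + 14)/42) = 1.
  m_4 = 42*1 - 14 = 28, d_4 = (1162 - 28^2)/42 = 378/42 = 9, a_4 = floor((34 + 28)/9) = 6.
  m_5 = 9*6 - 28 = 26, d_5 = (1162 - 26^2)/9 = 486/9 = 54, a_5 = floor((34 + 26)/54) = 1.
  m_6 = 54*1 - 26 = 28, d_6 = (1162 - 28^2)/54 = 378/54 = 7, a_6 = floor((34 + 28)/7) = 8.
  m_7 = 7*8 - 28 = 28, d_7 = (1162 - 28^2)/7 = 378/7 = 54, a_7 = floor((34 + 28)/54) = 1.
  m_8 = 54*1 - 28 = 26, d_8 = (1162 - 26^2)/54 = 486/54 = 9, a_8 = floor((34 + 26)/9) = 6.
  m_9 = 9*6 - 26 = 28, d_9 = (1162 - 28^2)/9 = 378/9 = 42, a_9 = floor((34 + 28)/42) = 1.
  m_10 = 42*1 - 28 = 14, d_10 = (1162 - 14^2)/42 = 966/42 = 23, a_10 = floor((34 + 14)/23) = 2.
  m_11 = 23*2 - 14 = 32, d_11 = (1162 - 32^2)/23 = 138/23 = 6, a_11 = floor((34 + 32)/6) = 11.
  m_12 = 6*11 - 32 = 34, d_12 = (1162 - 34^2)/6 = 6/6 = 1, a_12 = floor((34 + 34)/1) = 68.
  m_13 = 1*68 - 34 = 34, d_13 = (1162 - 34^2)/1 = 6/1 = 6: (m_13, d_13) = (m_1, d_1) = (34, 6), so from here the quotients repeat a_1, ..., a_12; the period length is 12.
Hence the expansion of sqrt(1162) is a_0 = 34 followed by the repeating block 11, 2, 1, 6, 1, 8, 1, 6, 1, 2, 11, 68 (period 12).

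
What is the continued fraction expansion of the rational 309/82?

[3; 1, 3, 3, 6]

Run the Euclidean algorithm on 309 and 82; the successive quotients are the partial quotients a_0, a_1, ... (each step inverts the fractional part left over by the previous one):
  309 = 3*82 + 63, so a_0 = 3.
  82 = 1*63 + 19, so a_1 = 1.
  63 = 3*19 + 6, so a_2 = 3.
  19 = 3*6 + 1, so a_3 = 3.
  6 = 6*1 + 0, so a_4 = 6.
The remainder reaches 0 after 5 divisions, so the expansion has 5 partial quotients, read off in order.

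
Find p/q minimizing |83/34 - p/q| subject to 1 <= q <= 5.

Expand x = 83/34 as a continued fraction with the Euclidean algorithm:
  83 = 2*34 + 15, so a_0 = 2.
  34 = 2*15 + 4, so a_1 = 2.
  15 = 3*4 + 3, so a_2 = 3.
  4 = 1*3 + 1, so a_3 = 1.
  3 = 3*1 + 0, so a_4 = 3.
so x = [2; 2, 3, 1, 3].
Convergents (p_i = a_i*p_{i-1} + p_{i-2}, q_i = a_i*q_{i-1} + q_{i-2} with p_{-2}=0, p_{-1}=1, q_{-2}=1, q_{-1}=0), until the denominator exceeds 5:
  i=0: a_0=2, p_0 = 2*1 + 0 = 2, q_0 = 2*0 + 1 = 1.
  i=1: a_1=2, p_1 = 2*2 + 1 = 5, q_1 = 2*1 + 0 = 2.
  i=2: a_2=3, p_2 = 3*5 + 2 = 17, q_2 = 3*2 + 1 = 7.
q_2 = 7 > 5, so the last convergent with denominator <= 5 is p_1/q_1 = 5/2.
The closest fraction with denominator <= 5 is either p_1/q_1 or the intermediate fraction (k*p_1 + p_0)/(k*q_1 + q_0) with the largest k >= 1 whose denominator stays <= 5; these approach x as k grows, and every other convergent or intermediate fraction in range is farther away.
Largest k: floor((5 - q_0)/q_1) = floor((5 - 1)/2) = 2.
That gives (2*5 + 2)/(2*2 + 1) = 12/5.
Compare the errors: |x - 5/2| = |83*2 - 5*34|/(34*2) = 4/68, and |x - 12/5| = |83*5 - 12*34|/(34*5) = 7/170.
Cross-multiplying, 7*68 = 476 < 680 = 4*170, so 7/170 is smaller: the intermediate fraction 12/5 is closer to x than 5/2.

12/5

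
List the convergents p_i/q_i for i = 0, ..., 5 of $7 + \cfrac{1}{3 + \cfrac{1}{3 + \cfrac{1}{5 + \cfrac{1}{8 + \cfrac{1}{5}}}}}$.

7/1, 22/3, 73/10, 387/53, 3169/434, 16232/2223

Using the convergent recurrence p_i = a_i*p_{i-1} + p_{i-2}, q_i = a_i*q_{i-1} + q_{i-2} with p_{-2}=0, p_{-1}=1, q_{-2}=1, q_{-1}=0:
  i=0: a_0=7, p_0 = 7*1 + 0 = 7, q_0 = 7*0 + 1 = 1.
  i=1: a_1=3, p_1 = 3*7 + 1 = 22, q_1 = 3*1 + 0 = 3.
  i=2: a_2=3, p_2 = 3*22 + 7 = 73, q_2 = 3*3 + 1 = 10.
  i=3: a_3=5, p_3 = 5*73 + 22 = 387, q_3 = 5*10 + 3 = 53.
  i=4: a_4=8, p_4 = 8*387 + 73 = 3169, q_4 = 8*53 + 10 = 434.
  i=5: a_5=5, p_5 = 5*3169 + 387 = 16232, q_5 = 5*434 + 53 = 2223.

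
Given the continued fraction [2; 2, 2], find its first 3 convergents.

2/1, 5/2, 12/5

Using the convergent recurrence p_i = a_i*p_{i-1} + p_{i-2}, q_i = a_i*q_{i-1} + q_{i-2} with p_{-2}=0, p_{-1}=1, q_{-2}=1, q_{-1}=0:
  i=0: a_0=2, p_0 = 2*1 + 0 = 2, q_0 = 2*0 + 1 = 1.
  i=1: a_1=2, p_1 = 2*2 + 1 = 5, q_1 = 2*1 + 0 = 2.
  i=2: a_2=2, p_2 = 2*5 + 2 = 12, q_2 = 2*2 + 1 = 5.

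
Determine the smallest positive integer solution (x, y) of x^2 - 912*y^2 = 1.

(x, y) = (151, 5)

First expand sqrt(912) as a continued fraction. With x_i = (sqrt(912) + m_i)/d_i and (m_0, d_0) = (0, 1): a_0 = floor(sqrt(912)) = 30, since 30^2 = 900 <= 912 < 961 = 31^2.
Iterate m_{i+1} = d_i*a_i - m_i, d_{i+1} = (912 - m_{i+1}^2)/d_i, a_{i+1} = floor((a_0 + m_{i+1})/d_{i+1}):
  m_1 = 1*30 - 0 = 30, d_1 = (912 - 30^2)/1 = 12/1 = 12, a_1 = floor((30 + 30)/12) = 5.
  m_2 = 12*5 - 30 = 30, d_2 = (912 - 30^2)/12 = 12/12 = 1, a_2 = floor((30 + 30)/1) = 60.
  m_3 = 1*60 - 30 = 30, d_3 = (912 - 30^2)/1 = 12/1 = 12: (m_3, d_3) = (m_1, d_1) = (30, 12), so from here the quotients repeat a_1, a_2; the period length is 2.
So sqrt(912) = [30; (5, 60)] with period length k = 2.
k is even, so the fundamental solution of x^2 - 912y^2 = 1 is (p_{k-1}, q_{k-1}) = (p_1, q_1); compute convergents through index 1.
Convergents (p_i = a_i*p_{i-1} + p_{i-2}, q_i = a_i*q_{i-1} + q_{i-2} with p_{-2}=0, p_{-1}=1, q_{-2}=1, q_{-1}=0):
  i=0: a_0=30, p_0 = 30*1 + 0 = 30, q_0 = 30*0 + 1 = 1.
  i=1: a_1=5, p_1 = 5*30 + 1 = 151, q_1 = 5*1 + 0 = 5.
Check: 151^2 - 912*5^2 = 22801 - 22800 = 1, so (x, y) = (151, 5) solves the equation, and by the theorem it is the least positive solution.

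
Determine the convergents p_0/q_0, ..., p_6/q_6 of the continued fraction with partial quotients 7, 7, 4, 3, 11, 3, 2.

7/1, 50/7, 207/29, 671/94, 7588/1063, 23435/3283, 54458/7629

Using the convergent recurrence p_i = a_i*p_{i-1} + p_{i-2}, q_i = a_i*q_{i-1} + q_{i-2} with p_{-2}=0, p_{-1}=1, q_{-2}=1, q_{-1}=0:
  i=0: a_0=7, p_0 = 7*1 + 0 = 7, q_0 = 7*0 + 1 = 1.
  i=1: a_1=7, p_1 = 7*7 + 1 = 50, q_1 = 7*1 + 0 = 7.
  i=2: a_2=4, p_2 = 4*50 + 7 = 207, q_2 = 4*7 + 1 = 29.
  i=3: a_3=3, p_3 = 3*207 + 50 = 671, q_3 = 3*29 + 7 = 94.
  i=4: a_4=11, p_4 = 11*671 + 207 = 7588, q_4 = 11*94 + 29 = 1063.
  i=5: a_5=3, p_5 = 3*7588 + 671 = 23435, q_5 = 3*1063 + 94 = 3283.
  i=6: a_6=2, p_6 = 2*23435 + 7588 = 54458, q_6 = 2*3283 + 1063 = 7629.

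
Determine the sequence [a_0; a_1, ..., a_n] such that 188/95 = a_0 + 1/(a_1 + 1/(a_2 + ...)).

Run the Euclidean algorithm on 188 and 95; the successive quotients are the partial quotients a_0, a_1, ... (each step inverts the fractional part left over by the previous one):
  188 = 1*95 + 93, so a_0 = 1.
  95 = 1*93 + 2, so a_1 = 1.
  93 = 46*2 + 1, so a_2 = 46.
  2 = 2*1 + 0, so a_3 = 2.
The remainder reaches 0 after 4 divisions, so the expansion has 4 partial quotients, read off in order.

[1; 1, 46, 2]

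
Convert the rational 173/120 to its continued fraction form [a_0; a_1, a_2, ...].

[1; 2, 3, 1, 3, 1, 2]

Run the Euclidean algorithm on 173 and 120; the successive quotients are the partial quotients a_0, a_1, ... (each step inverts the fractional part left over by the previous one):
  173 = 1*120 + 53, so a_0 = 1.
  120 = 2*53 + 14, so a_1 = 2.
  53 = 3*14 + 11, so a_2 = 3.
  14 = 1*11 + 3, so a_3 = 1.
  11 = 3*3 + 2, so a_4 = 3.
  3 = 1*2 + 1, so a_5 = 1.
  2 = 2*1 + 0, so a_6 = 2.
The remainder reaches 0 after 7 divisions, so the expansion has 7 partial quotients, read off in order.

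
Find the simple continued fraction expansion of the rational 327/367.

[0; 1, 8, 5, 1, 2, 2]

Run the Euclidean algorithm on 327 and 367; the successive quotients are the partial quotients a_0, a_1, ... (each step inverts the fractional part left over by the previous one):
  327 = 0*367 + 327, so a_0 = 0.
  367 = 1*327 + 40, so a_1 = 1.
  327 = 8*40 + 7, so a_2 = 8.
  40 = 5*7 + 5, so a_3 = 5.
  7 = 1*5 + 2, so a_4 = 1.
  5 = 2*2 + 1, so a_5 = 2.
  2 = 2*1 + 0, so a_6 = 2.
The remainder reaches 0 after 7 divisions, so the expansion has 7 partial quotients, read off in order.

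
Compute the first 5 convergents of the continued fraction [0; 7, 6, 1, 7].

Using the convergent recurrence p_i = a_i*p_{i-1} + p_{i-2}, q_i = a_i*q_{i-1} + q_{i-2} with p_{-2}=0, p_{-1}=1, q_{-2}=1, q_{-1}=0:
  i=0: a_0=0, p_0 = 0*1 + 0 = 0, q_0 = 0*0 + 1 = 1.
  i=1: a_1=7, p_1 = 7*0 + 1 = 1, q_1 = 7*1 + 0 = 7.
  i=2: a_2=6, p_2 = 6*1 + 0 = 6, q_2 = 6*7 + 1 = 43.
  i=3: a_3=1, p_3 = 1*6 + 1 = 7, q_3 = 1*43 + 7 = 50.
  i=4: a_4=7, p_4 = 7*7 + 6 = 55, q_4 = 7*50 + 43 = 393.

0/1, 1/7, 6/43, 7/50, 55/393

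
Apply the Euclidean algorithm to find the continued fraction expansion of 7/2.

[3; 2]

Run the Euclidean algorithm on 7 and 2; the successive quotients are the partial quotients a_0, a_1, ... (each step inverts the fractional part left over by the previous one):
  7 = 3*2 + 1, so a_0 = 3.
  2 = 2*1 + 0, so a_1 = 2.
The remainder reaches 0 after 2 divisions, so the expansion has 2 partial quotients, read off in order.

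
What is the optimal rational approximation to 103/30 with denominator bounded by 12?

24/7

Expand x = 103/30 as a continued fraction with the Euclidean algorithm:
  103 = 3*30 + 13, so a_0 = 3.
  30 = 2*13 + 4, so a_1 = 2.
  13 = 3*4 + 1, so a_2 = 3.
  4 = 4*1 + 0, so a_3 = 4.
so x = [3; 2, 3, 4].
Convergents (p_i = a_i*p_{i-1} + p_{i-2}, q_i = a_i*q_{i-1} + q_{i-2} with p_{-2}=0, p_{-1}=1, q_{-2}=1, q_{-1}=0), until the denominator exceeds 12:
  i=0: a_0=3, p_0 = 3*1 + 0 = 3, q_0 = 3*0 + 1 = 1.
  i=1: a_1=2, p_1 = 2*3 + 1 = 7, q_1 = 2*1 + 0 = 2.
  i=2: a_2=3, p_2 = 3*7 + 3 = 24, q_2 = 3*2 + 1 = 7.
  i=3: a_3=4, p_3 = 4*24 + 7 = 103, q_3 = 4*7 + 2 = 30.
q_3 = 30 > 12, so the last convergent with denominator <= 12 is p_2/q_2 = 24/7.
The closest fraction with denominator <= 12 is either p_2/q_2 or the intermediate fraction (k*p_2 + p_1)/(k*q_2 + q_1) with the largest k >= 1 whose denominator stays <= 12; these approach x as k grows, and every other convergent or intermediate fraction in range is farther away.
Largest k: floor((12 - q_1)/q_2) = floor((12 - 2)/7) = 1.
That gives (1*24 + 7)/(1*7 + 2) = 31/9.
Compare the errors: |x - 24/7| = |103*7 - 24*30|/(30*7) = 1/210, and |x - 31/9| = |103*9 - 31*30|/(30*9) = 3/270.
Cross-multiplying, 1*270 = 270 < 630 = 3*210, so 1/210 is smaller: the convergent 24/7 is closer to x than 31/9.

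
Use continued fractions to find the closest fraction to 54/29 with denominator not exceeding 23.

41/22

Expand x = 54/29 as a continued fraction with the Euclidean algorithm:
  54 = 1*29 + 25, so a_0 = 1.
  29 = 1*25 + 4, so a_1 = 1.
  25 = 6*4 + 1, so a_2 = 6.
  4 = 4*1 + 0, so a_3 = 4.
so x = [1; 1, 6, 4].
Convergents (p_i = a_i*p_{i-1} + p_{i-2}, q_i = a_i*q_{i-1} + q_{i-2} with p_{-2}=0, p_{-1}=1, q_{-2}=1, q_{-1}=0), until the denominator exceeds 23:
  i=0: a_0=1, p_0 = 1*1 + 0 = 1, q_0 = 1*0 + 1 = 1.
  i=1: a_1=1, p_1 = 1*1 + 1 = 2, q_1 = 1*1 + 0 = 1.
  i=2: a_2=6, p_2 = 6*2 + 1 = 13, q_2 = 6*1 + 1 = 7.
  i=3: a_3=4, p_3 = 4*13 + 2 = 54, q_3 = 4*7 + 1 = 29.
q_3 = 29 > 23, so the last convergent with denominator <= 23 is p_2/q_2 = 13/7.
The closest fraction with denominator <= 23 is either p_2/q_2 or the intermediate fraction (k*p_2 + p_1)/(k*q_2 + q_1) with the largest k >= 1 whose denominator stays <= 23; these approach x as k grows, and every other convergent or intermediate fraction in range is farther away.
Largest k: floor((23 - q_1)/q_2) = floor((23 - 1)/7) = 3.
That gives (3*13 + 2)/(3*7 + 1) = 41/22.
Compare the errors: |x - 13/7| = |54*7 - 13*29|/(29*7) = 1/203, and |x - 41/22| = |54*22 - 41*29|/(29*22) = 1/638.
Cross-multiplying, 1*203 = 203 < 638 = 1*638, so 1/638 is smaller: the intermediate fraction 41/22 is closer to x than 13/7.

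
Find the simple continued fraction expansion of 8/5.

Run the Euclidean algorithm on 8 and 5; the successive quotients are the partial quotients a_0, a_1, ... (each step inverts the fractional part left over by the previous one):
  8 = 1*5 + 3, so a_0 = 1.
  5 = 1*3 + 2, so a_1 = 1.
  3 = 1*2 + 1, so a_2 = 1.
  2 = 2*1 + 0, so a_3 = 2.
The remainder reaches 0 after 4 divisions, so the expansion has 4 partial quotients, read off in order.

[1; 1, 1, 2]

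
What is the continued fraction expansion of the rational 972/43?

Run the Euclidean algorithm on 972 and 43; the successive quotients are the partial quotients a_0, a_1, ... (each step inverts the fractional part left over by the previous one):
  972 = 22*43 + 26, so a_0 = 22.
  43 = 1*26 + 17, so a_1 = 1.
  26 = 1*17 + 9, so a_2 = 1.
  17 = 1*9 + 8, so a_3 = 1.
  9 = 1*8 + 1, so a_4 = 1.
  8 = 8*1 + 0, so a_5 = 8.
The remainder reaches 0 after 6 divisions, so the expansion has 6 partial quotients, read off in order.

[22; 1, 1, 1, 1, 8]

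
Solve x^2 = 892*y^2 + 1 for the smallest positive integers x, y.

(x, y) = (100351, 3360)

First expand sqrt(892) as a continued fraction. With x_i = (sqrt(892) + m_i)/d_i and (m_0, d_0) = (0, 1): a_0 = floor(sqrt(892)) = 29, since 29^2 = 841 <= 892 < 900 = 30^2.
Iterate m_{i+1} = d_i*a_i - m_i, d_{i+1} = (892 - m_{i+1}^2)/d_i, a_{i+1} = floor((a_0 + m_{i+1})/d_{i+1}):
  m_1 = 1*29 - 0 = 29, d_1 = (892 - 29^2)/1 = 51/1 = 51, a_1 = floor((29 + 29)/51) = 1.
  m_2 = 51*1 - 29 = 22, d_2 = (892 - 22^2)/51 = 408/51 = 8, a_2 = floor((29 + 22)/8) = 6.
  m_3 = 8*6 - 22 = 26, d_3 = (892 - 26^2)/8 = 216/8 = 27, a_3 = floor((29 + 26)/27) = 2.
  m_4 = 27*2 - 26 = 28, d_4 = (892 - 28^2)/27 = 108/27 = 4, a_4 = floor((29 + 28)/4) = 14.
  m_5 = 4*14 - 28 = 28, d_5 = (892 - 28^2)/4 = 108/4 = 27, a_5 = floor((29 + 28)/27) = 2.
  m_6 = 27*2 - 28 = 26, d_6 = (892 - 26^2)/27 = 216/27 = 8, a_6 = floor((29 + 26)/8) = 6.
  m_7 = 8*6 - 26 = 22, d_7 = (892 - 22^2)/8 = 408/8 = 51, a_7 = floor((29 + 22)/51) = 1.
  m_8 = 51*1 - 22 = 29, d_8 = (892 - 29^2)/51 = 51/51 = 1, a_8 = floor((29 + 29)/1) = 58.
  m_9 = 1*58 - 29 = 29, d_9 = (892 - 29^2)/1 = 51/1 = 51: (m_9, d_9) = (m_1, d_1) = (29, 51), so from here the quotients repeat a_1, ..., a_8; the period length is 8.
So sqrt(892) = [29; (1, 6, 2, 14, 2, 6, 1, 58)] with period length k = 8.
k is even, so the fundamental solution of x^2 - 892y^2 = 1 is (p_{k-1}, q_{k-1}) = (p_7, q_7); compute convergents through index 7.
Convergents (p_i = a_i*p_{i-1} + p_{i-2}, q_i = a_i*q_{i-1} + q_{i-2} with p_{-2}=0, p_{-1}=1, q_{-2}=1, q_{-1}=0):
  i=0: a_0=29, p_0 = 29*1 + 0 = 29, q_0 = 29*0 + 1 = 1.
  i=1: a_1=1, p_1 = 1*29 + 1 = 30, q_1 = 1*1 + 0 = 1.
  i=2: a_2=6, p_2 = 6*30 + 29 = 209, q_2 = 6*1 + 1 = 7.
  i=3: a_3=2, p_3 = 2*209 + 30 = 448, q_3 = 2*7 + 1 = 15.
  i=4: a_4=14, p_4 = 14*448 + 209 = 6481, q_4 = 14*15 + 7 = 217.
  i=5: a_5=2, p_5 = 2*6481 + 448 = 13410, q_5 = 2*217 + 15 = 449.
  i=6: a_6=6, p_6 = 6*13410 + 6481 = 86941, q_6 = 6*449 + 217 = 2911.
  i=7: a_7=1, p_7 = 1*86941 + 13410 = 100351, q_7 = 1*2911 + 449 = 3360.
Check: 100351^2 - 892*3360^2 = 10070323201 - 10070323200 = 1, so (x, y) = (100351, 3360) solves the equation, and by the theorem it is the least positive solution.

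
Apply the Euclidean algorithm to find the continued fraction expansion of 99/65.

[1; 1, 1, 10, 3]

Run the Euclidean algorithm on 99 and 65; the successive quotients are the partial quotients a_0, a_1, ... (each step inverts the fractional part left over by the previous one):
  99 = 1*65 + 34, so a_0 = 1.
  65 = 1*34 + 31, so a_1 = 1.
  34 = 1*31 + 3, so a_2 = 1.
  31 = 10*3 + 1, so a_3 = 10.
  3 = 3*1 + 0, so a_4 = 3.
The remainder reaches 0 after 5 divisions, so the expansion has 5 partial quotients, read off in order.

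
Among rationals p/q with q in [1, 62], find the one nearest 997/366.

Expand x = 997/366 as a continued fraction with the Euclidean algorithm:
  997 = 2*366 + 265, so a_0 = 2.
  366 = 1*265 + 101, so a_1 = 1.
  265 = 2*101 + 63, so a_2 = 2.
  101 = 1*63 + 38, so a_3 = 1.
  63 = 1*38 + 25, so a_4 = 1.
  38 = 1*25 + 13, so a_5 = 1.
  25 = 1*13 + 12, so a_6 = 1.
  13 = 1*12 + 1, so a_7 = 1.
  12 = 12*1 + 0, so a_8 = 12.
so x = [2; 1, 2, 1, 1, 1, 1, 1, 12].
Convergents (p_i = a_i*p_{i-1} + p_{i-2}, q_i = a_i*q_{i-1} + q_{i-2} with p_{-2}=0, p_{-1}=1, q_{-2}=1, q_{-1}=0), until the denominator exceeds 62:
  i=0: a_0=2, p_0 = 2*1 + 0 = 2, q_0 = 2*0 + 1 = 1.
  i=1: a_1=1, p_1 = 1*2 + 1 = 3, q_1 = 1*1 + 0 = 1.
  i=2: a_2=2, p_2 = 2*3 + 2 = 8, q_2 = 2*1 + 1 = 3.
  i=3: a_3=1, p_3 = 1*8 + 3 = 11, q_3 = 1*3 + 1 = 4.
  i=4: a_4=1, p_4 = 1*11 + 8 = 19, q_4 = 1*4 + 3 = 7.
  i=5: a_5=1, p_5 = 1*19 + 11 = 30, q_5 = 1*7 + 4 = 11.
  i=6: a_6=1, p_6 = 1*30 + 19 = 49, q_6 = 1*11 + 7 = 18.
  i=7: a_7=1, p_7 = 1*49 + 30 = 79, q_7 = 1*18 + 11 = 29.
  i=8: a_8=12, p_8 = 12*79 + 49 = 997, q_8 = 12*29 + 18 = 366.
q_8 = 366 > 62, so the last convergent with denominator <= 62 is p_7/q_7 = 79/29.
The closest fraction with denominator <= 62 is either p_7/q_7 or the intermediate fraction (k*p_7 + p_6)/(k*q_7 + q_6) with the largest k >= 1 whose denominator stays <= 62; these approach x as k grows, and every other convergent or intermediate fraction in range is farther away.
Largest k: floor((62 - q_6)/q_7) = floor((62 - 18)/29) = 1.
That gives (1*79 + 49)/(1*29 + 18) = 128/47.
Compare the errors: |x - 79/29| = |997*29 - 79*366|/(366*29) = 1/10614, and |x - 128/47| = |997*47 - 128*366|/(366*47) = 11/17202.
Cross-multiplying, 1*17202 = 17202 < 116754 = 11*10614, so 1/10614 is smaller: the convergent 79/29 is closer to x than 128/47.

79/29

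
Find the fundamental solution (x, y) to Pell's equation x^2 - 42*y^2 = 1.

(x, y) = (13, 2)

First expand sqrt(42) as a continued fraction. With x_i = (sqrt(42) + m_i)/d_i and (m_0, d_0) = (0, 1): a_0 = floor(sqrt(42)) = 6, since 6^2 = 36 <= 42 < 49 = 7^2.
Iterate m_{i+1} = d_i*a_i - m_i, d_{i+1} = (42 - m_{i+1}^2)/d_i, a_{i+1} = floor((a_0 + m_{i+1})/d_{i+1}):
  m_1 = 1*6 - 0 = 6, d_1 = (42 - 6^2)/1 = 6/1 = 6, a_1 = floor((6 + 6)/6) = 2.
  m_2 = 6*2 - 6 = 6, d_2 = (42 - 6^2)/6 = 6/6 = 1, a_2 = floor((6 + 6)/1) = 12.
  m_3 = 1*12 - 6 = 6, d_3 = (42 - 6^2)/1 = 6/1 = 6: (m_3, d_3) = (m_1, d_1) = (6, 6), so from here the quotients repeat a_1, a_2; the period length is 2.
So sqrt(42) = [6; (2, 12)] with period length k = 2.
k is even, so the fundamental solution of x^2 - 42y^2 = 1 is (p_{k-1}, q_{k-1}) = (p_1, q_1); compute convergents through index 1.
Convergents (p_i = a_i*p_{i-1} + p_{i-2}, q_i = a_i*q_{i-1} + q_{i-2} with p_{-2}=0, p_{-1}=1, q_{-2}=1, q_{-1}=0):
  i=0: a_0=6, p_0 = 6*1 + 0 = 6, q_0 = 6*0 + 1 = 1.
  i=1: a_1=2, p_1 = 2*6 + 1 = 13, q_1 = 2*1 + 0 = 2.
Check: 13^2 - 42*2^2 = 169 - 168 = 1, so (x, y) = (13, 2) solves the equation, and by the theorem it is the least positive solution.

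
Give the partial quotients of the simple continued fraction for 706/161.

Run the Euclidean algorithm on 706 and 161; the successive quotients are the partial quotients a_0, a_1, ... (each step inverts the fractional part left over by the previous one):
  706 = 4*161 + 62, so a_0 = 4.
  161 = 2*62 + 37, so a_1 = 2.
  62 = 1*37 + 25, so a_2 = 1.
  37 = 1*25 + 12, so a_3 = 1.
  25 = 2*12 + 1, so a_4 = 2.
  12 = 12*1 + 0, so a_5 = 12.
The remainder reaches 0 after 6 divisions, so the expansion has 6 partial quotients, read off in order.

[4; 2, 1, 1, 2, 12]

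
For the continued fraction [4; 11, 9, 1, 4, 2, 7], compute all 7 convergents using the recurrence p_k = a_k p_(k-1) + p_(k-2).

Using the convergent recurrence p_i = a_i*p_{i-1} + p_{i-2}, q_i = a_i*q_{i-1} + q_{i-2} with p_{-2}=0, p_{-1}=1, q_{-2}=1, q_{-1}=0:
  i=0: a_0=4, p_0 = 4*1 + 0 = 4, q_0 = 4*0 + 1 = 1.
  i=1: a_1=11, p_1 = 11*4 + 1 = 45, q_1 = 11*1 + 0 = 11.
  i=2: a_2=9, p_2 = 9*45 + 4 = 409, q_2 = 9*11 + 1 = 100.
  i=3: a_3=1, p_3 = 1*409 + 45 = 454, q_3 = 1*100 + 11 = 111.
  i=4: a_4=4, p_4 = 4*454 + 409 = 2225, q_4 = 4*111 + 100 = 544.
  i=5: a_5=2, p_5 = 2*2225 + 454 = 4904, q_5 = 2*544 + 111 = 1199.
  i=6: a_6=7, p_6 = 7*4904 + 2225 = 36553, q_6 = 7*1199 + 544 = 8937.

4/1, 45/11, 409/100, 454/111, 2225/544, 4904/1199, 36553/8937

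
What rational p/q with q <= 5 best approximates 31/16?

2/1

Expand x = 31/16 as a continued fraction with the Euclidean algorithm:
  31 = 1*16 + 15, so a_0 = 1.
  16 = 1*15 + 1, so a_1 = 1.
  15 = 15*1 + 0, so a_2 = 15.
so x = [1; 1, 15].
Convergents (p_i = a_i*p_{i-1} + p_{i-2}, q_i = a_i*q_{i-1} + q_{i-2} with p_{-2}=0, p_{-1}=1, q_{-2}=1, q_{-1}=0), until the denominator exceeds 5:
  i=0: a_0=1, p_0 = 1*1 + 0 = 1, q_0 = 1*0 + 1 = 1.
  i=1: a_1=1, p_1 = 1*1 + 1 = 2, q_1 = 1*1 + 0 = 1.
  i=2: a_2=15, p_2 = 15*2 + 1 = 31, q_2 = 15*1 + 1 = 16.
q_2 = 16 > 5, so the last convergent with denominator <= 5 is p_1/q_1 = 2/1.
The closest fraction with denominator <= 5 is either p_1/q_1 or the intermediate fraction (k*p_1 + p_0)/(k*q_1 + q_0) with the largest k >= 1 whose denominator stays <= 5; these approach x as k grows, and every other convergent or intermediate fraction in range is farther away.
Largest k: floor((5 - q_0)/q_1) = floor((5 - 1)/1) = 4.
That gives (4*2 + 1)/(4*1 + 1) = 9/5.
Compare the errors: |x - 2/1| = |31*1 - 2*16|/(16*1) = 1/16, and |x - 9/5| = |31*5 - 9*16|/(16*5) = 11/80.
Cross-multiplying, 1*80 = 80 < 176 = 11*16, so 1/16 is smaller: the convergent 2/1 is closer to x than 9/5.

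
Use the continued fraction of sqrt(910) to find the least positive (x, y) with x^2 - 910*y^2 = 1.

First expand sqrt(910) as a continued fraction. With x_i = (sqrt(910) + m_i)/d_i and (m_0, d_0) = (0, 1): a_0 = floor(sqrt(910)) = 30, since 30^2 = 900 <= 910 < 961 = 31^2.
Iterate m_{i+1} = d_i*a_i - m_i, d_{i+1} = (910 - m_{i+1}^2)/d_i, a_{i+1} = floor((a_0 + m_{i+1})/d_{i+1}):
  m_1 = 1*30 - 0 = 30, d_1 = (910 - 30^2)/1 = 10/1 = 10, a_1 = floor((30 + 30)/10) = 6.
  m_2 = 10*6 - 30 = 30, d_2 = (910 - 30^2)/10 = 10/10 = 1, a_2 = floor((30 + 30)/1) = 60.
  m_3 = 1*60 - 30 = 30, d_3 = (910 - 30^2)/1 = 10/1 = 10: (m_3, d_3) = (m_1, d_1) = (30, 10), so from here the quotients repeat a_1, a_2; the period length is 2.
So sqrt(910) = [30; (6, 60)] with period length k = 2.
k is even, so the fundamental solution of x^2 - 910y^2 = 1 is (p_{k-1}, q_{k-1}) = (p_1, q_1); compute convergents through index 1.
Convergents (p_i = a_i*p_{i-1} + p_{i-2}, q_i = a_i*q_{i-1} + q_{i-2} with p_{-2}=0, p_{-1}=1, q_{-2}=1, q_{-1}=0):
  i=0: a_0=30, p_0 = 30*1 + 0 = 30, q_0 = 30*0 + 1 = 1.
  i=1: a_1=6, p_1 = 6*30 + 1 = 181, q_1 = 6*1 + 0 = 6.
Check: 181^2 - 910*6^2 = 32761 - 32760 = 1, so (x, y) = (181, 6) solves the equation, and by the theorem it is the least positive solution.

(x, y) = (181, 6)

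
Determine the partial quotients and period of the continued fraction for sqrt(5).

Write x_i = (sqrt(5) + m_i)/d_i with (m_0, d_0) = (0, 1). a_0 = floor(sqrt(5)) = 2, since 2^2 = 4 <= 5 < 9 = 3^2.
Iterate m_{i+1} = d_i*a_i - m_i, d_{i+1} = (5 - m_{i+1}^2)/d_i, a_{i+1} = floor((a_0 + m_{i+1})/d_{i+1}):
  m_1 = 1*2 - 0 = 2, d_1 = (5 - 2^2)/1 = 1/1 = 1, a_1 = floor((2 + 2)/1) = 4.
  m_2 = 1*4 - 2 = 2, d_2 = (5 - 2^2)/1 = 1/1 = 1: (m_2, d_2) = (m_1, d_1) = (2, 1), so from here the quotient a_1 repeats; the period length is 1.
Hence the expansion of sqrt(5) is a_0 = 2 followed by the repeating block 4 (period 1).

[2; (4)]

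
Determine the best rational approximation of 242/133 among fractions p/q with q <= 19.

20/11

Expand x = 242/133 as a continued fraction with the Euclidean algorithm:
  242 = 1*133 + 109, so a_0 = 1.
  133 = 1*109 + 24, so a_1 = 1.
  109 = 4*24 + 13, so a_2 = 4.
  24 = 1*13 + 11, so a_3 = 1.
  13 = 1*11 + 2, so a_4 = 1.
  11 = 5*2 + 1, so a_5 = 5.
  2 = 2*1 + 0, so a_6 = 2.
so x = [1; 1, 4, 1, 1, 5, 2].
Convergents (p_i = a_i*p_{i-1} + p_{i-2}, q_i = a_i*q_{i-1} + q_{i-2} with p_{-2}=0, p_{-1}=1, q_{-2}=1, q_{-1}=0), until the denominator exceeds 19:
  i=0: a_0=1, p_0 = 1*1 + 0 = 1, q_0 = 1*0 + 1 = 1.
  i=1: a_1=1, p_1 = 1*1 + 1 = 2, q_1 = 1*1 + 0 = 1.
  i=2: a_2=4, p_2 = 4*2 + 1 = 9, q_2 = 4*1 + 1 = 5.
  i=3: a_3=1, p_3 = 1*9 + 2 = 11, q_3 = 1*5 + 1 = 6.
  i=4: a_4=1, p_4 = 1*11 + 9 = 20, q_4 = 1*6 + 5 = 11.
  i=5: a_5=5, p_5 = 5*20 + 11 = 111, q_5 = 5*11 + 6 = 61.
q_5 = 61 > 19, so the last convergent with denominator <= 19 is p_4/q_4 = 20/11.
The closest fraction with denominator <= 19 is either p_4/q_4 or the intermediate fraction (k*p_4 + p_3)/(k*q_4 + q_3) with the largest k >= 1 whose denominator stays <= 19; these approach x as k grows, and every other convergent or intermediate fraction in range is farther away.
Largest k: floor((19 - q_3)/q_4) = floor((19 - 6)/11) = 1.
That gives (1*20 + 11)/(1*11 + 6) = 31/17.
Compare the errors: |x - 20/11| = |242*11 - 20*133|/(133*11) = 2/1463, and |x - 31/17| = |242*17 - 31*133|/(133*17) = 9/2261.
Cross-multiplying, 2*2261 = 4522 < 13167 = 9*1463, so 2/1463 is smaller: the convergent 20/11 is closer to x than 31/17.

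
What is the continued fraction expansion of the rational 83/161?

Run the Euclidean algorithm on 83 and 161; the successive quotients are the partial quotients a_0, a_1, ... (each step inverts the fractional part left over by the previous one):
  83 = 0*161 + 83, so a_0 = 0.
  161 = 1*83 + 78, so a_1 = 1.
  83 = 1*78 + 5, so a_2 = 1.
  78 = 15*5 + 3, so a_3 = 15.
  5 = 1*3 + 2, so a_4 = 1.
  3 = 1*2 + 1, so a_5 = 1.
  2 = 2*1 + 0, so a_6 = 2.
The remainder reaches 0 after 7 divisions, so the expansion has 7 partial quotients, read off in order.

[0; 1, 1, 15, 1, 1, 2]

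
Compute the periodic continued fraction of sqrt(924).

[30; (2, 1, 1, 14, 1, 1, 2, 60)]

Write x_i = (sqrt(924) + m_i)/d_i with (m_0, d_0) = (0, 1). a_0 = floor(sqrt(924)) = 30, since 30^2 = 900 <= 924 < 961 = 31^2.
Iterate m_{i+1} = d_i*a_i - m_i, d_{i+1} = (924 - m_{i+1}^2)/d_i, a_{i+1} = floor((a_0 + m_{i+1})/d_{i+1}):
  m_1 = 1*30 - 0 = 30, d_1 = (924 - 30^2)/1 = 24/1 = 24, a_1 = floor((30 + 30)/24) = 2.
  m_2 = 24*2 - 30 = 18, d_2 = (924 - 18^2)/24 = 600/24 = 25, a_2 = floor((30 + 18)/25) = 1.
  m_3 = 25*1 - 18 = 7, d_3 = (924 - 7^2)/25 = 875/25 = 35, a_3 = floor((30 + 7)/35) = 1.
  m_4 = 35*1 - 7 = 28, d_4 = (924 - 28^2)/35 = 140/35 = 4, a_4 = floor((30 + 28)/4) = 14.
  m_5 = 4*14 - 28 = 28, d_5 = (924 - 28^2)/4 = 140/4 = 35, a_5 = floor((30 + 28)/35) = 1.
  m_6 = 35*1 - 28 = 7, d_6 = (924 - 7^2)/35 = 875/35 = 25, a_6 = floor((30 + 7)/25) = 1.
  m_7 = 25*1 - 7 = 18, d_7 = (924 - 18^2)/25 = 600/25 = 24, a_7 = floor((30 + 18)/24) = 2.
  m_8 = 24*2 - 18 = 30, d_8 = (924 - 30^2)/24 = 24/24 = 1, a_8 = floor((30 + 30)/1) = 60.
  m_9 = 1*60 - 30 = 30, d_9 = (924 - 30^2)/1 = 24/1 = 24: (m_9, d_9) = (m_1, d_1) = (30, 24), so from here the quotients repeat a_1, ..., a_8; the period length is 8.
Hence the expansion of sqrt(924) is a_0 = 30 followed by the repeating block 2, 1, 1, 14, 1, 1, 2, 60 (period 8).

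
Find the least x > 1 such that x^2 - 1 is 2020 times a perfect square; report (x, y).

First expand sqrt(2020) as a continued fraction. With x_i = (sqrt(2020) + m_i)/d_i and (m_0, d_0) = (0, 1): a_0 = floor(sqrt(2020)) = 44, since 44^2 = 1936 <= 2020 < 2025 = 45^2.
Iterate m_{i+1} = d_i*a_i - m_i, d_{i+1} = (2020 - m_{i+1}^2)/d_i, a_{i+1} = floor((a_0 + m_{i+1})/d_{i+1}):
  m_1 = 1*44 - 0 = 44, d_1 = (2020 - 44^2)/1 = 84/1 = 84, a_1 = floor((44 + 44)/84) = 1.
  m_2 = 84*1 - 44 = 40, d_2 = (2020 - 40^2)/84 = 420/84 = 5, a_2 = floor((44 + 40)/5) = 16.
  m_3 = 5*16 - 40 = 40, d_3 = (2020 - 40^2)/5 = 420/5 = 84, a_3 = floor((44 + 40)/84) = 1.
  m_4 = 84*1 - 40 = 44, d_4 = (2020 - 44^2)/84 = 84/84 = 1, a_4 = floor((44 + 44)/1) = 88.
  m_5 = 1*88 - 44 = 44, d_5 = (2020 - 44^2)/1 = 84/1 = 84: (m_5, d_5) = (m_1, d_1) = (44, 84), so from here the quotients repeat a_1, ..., a_4; the period length is 4.
So sqrt(2020) = [44; (1, 16, 1, 88)] with period length k = 4.
k is even, so the fundamental solution of x^2 - 2020y^2 = 1 is (p_{k-1}, q_{k-1}) = (p_3, q_3); compute convergents through index 3.
Convergents (p_i = a_i*p_{i-1} + p_{i-2}, q_i = a_i*q_{i-1} + q_{i-2} with p_{-2}=0, p_{-1}=1, q_{-2}=1, q_{-1}=0):
  i=0: a_0=44, p_0 = 44*1 + 0 = 44, q_0 = 44*0 + 1 = 1.
  i=1: a_1=1, p_1 = 1*44 + 1 = 45, q_1 = 1*1 + 0 = 1.
  i=2: a_2=16, p_2 = 16*45 + 44 = 764, q_2 = 16*1 + 1 = 17.
  i=3: a_3=1, p_3 = 1*764 + 45 = 809, q_3 = 1*17 + 1 = 18.
Check: 809^2 - 2020*18^2 = 654481 - 654480 = 1, so (x, y) = (809, 18) solves the equation, and by the theorem it is the least positive solution.

(x, y) = (809, 18)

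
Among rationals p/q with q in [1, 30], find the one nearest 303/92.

56/17

Expand x = 303/92 as a continued fraction with the Euclidean algorithm:
  303 = 3*92 + 27, so a_0 = 3.
  92 = 3*27 + 11, so a_1 = 3.
  27 = 2*11 + 5, so a_2 = 2.
  11 = 2*5 + 1, so a_3 = 2.
  5 = 5*1 + 0, so a_4 = 5.
so x = [3; 3, 2, 2, 5].
Convergents (p_i = a_i*p_{i-1} + p_{i-2}, q_i = a_i*q_{i-1} + q_{i-2} with p_{-2}=0, p_{-1}=1, q_{-2}=1, q_{-1}=0), until the denominator exceeds 30:
  i=0: a_0=3, p_0 = 3*1 + 0 = 3, q_0 = 3*0 + 1 = 1.
  i=1: a_1=3, p_1 = 3*3 + 1 = 10, q_1 = 3*1 + 0 = 3.
  i=2: a_2=2, p_2 = 2*10 + 3 = 23, q_2 = 2*3 + 1 = 7.
  i=3: a_3=2, p_3 = 2*23 + 10 = 56, q_3 = 2*7 + 3 = 17.
  i=4: a_4=5, p_4 = 5*56 + 23 = 303, q_4 = 5*17 + 7 = 92.
q_4 = 92 > 30, so the last convergent with denominator <= 30 is p_3/q_3 = 56/17.
The closest fraction with denominator <= 30 is either p_3/q_3 or the intermediate fraction (k*p_3 + p_2)/(k*q_3 + q_2) with the largest k >= 1 whose denominator stays <= 30; these approach x as k grows, and every other convergent or intermediate fraction in range is farther away.
Largest k: floor((30 - q_2)/q_3) = floor((30 - 7)/17) = 1.
That gives (1*56 + 23)/(1*17 + 7) = 79/24.
Compare the errors: |x - 56/17| = |303*17 - 56*92|/(92*17) = 1/1564, and |x - 79/24| = |303*24 - 79*92|/(92*24) = 4/2208.
Cross-multiplying, 1*2208 = 2208 < 6256 = 4*1564, so 1/1564 is smaller: the convergent 56/17 is closer to x than 79/24.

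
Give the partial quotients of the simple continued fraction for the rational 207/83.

[2; 2, 41]

Run the Euclidean algorithm on 207 and 83; the successive quotients are the partial quotients a_0, a_1, ... (each step inverts the fractional part left over by the previous one):
  207 = 2*83 + 41, so a_0 = 2.
  83 = 2*41 + 1, so a_1 = 2.
  41 = 41*1 + 0, so a_2 = 41.
The remainder reaches 0 after 3 divisions, so the expansion has 3 partial quotients, read off in order.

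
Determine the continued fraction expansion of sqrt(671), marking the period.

Write x_i = (sqrt(671) + m_i)/d_i with (m_0, d_0) = (0, 1). a_0 = floor(sqrt(671)) = 25, since 25^2 = 625 <= 671 < 676 = 26^2.
Iterate m_{i+1} = d_i*a_i - m_i, d_{i+1} = (671 - m_{i+1}^2)/d_i, a_{i+1} = floor((a_0 + m_{i+1})/d_{i+1}):
  m_1 = 1*25 - 0 = 25, d_1 = (671 - 25^2)/1 = 46/1 = 46, a_1 = floor((25 + 25)/46) = 1.
  m_2 = 46*1 - 25 = 21, d_2 = (671 - 21^2)/46 = 230/46 = 5, a_2 = floor((25 + 21)/5) = 9.
  m_3 = 5*9 - 21 = 24, d_3 = (671 - 24^2)/5 = 95/5 = 19, a_3 = floor((25 + 24)/19) = 2.
  m_4 = 19*2 - 24 = 14, d_4 = (671 - 14^2)/19 = 475/19 = 25, a_4 = floor((25 + 14)/25) = 1.
  m_5 = 25*1 - 14 = 11, d_5 = (671 - 11^2)/25 = 550/25 = 22, a_5 = floor((25 + 11)/22) = 1.
  m_6 = 22*1 - 11 = 11, d_6 = (671 - 11^2)/22 = 550/22 = 25, a_6 = floor((25 + 11)/25) = 1.
  m_7 = 25*1 - 11 = 14, d_7 = (671 - 14^2)/25 = 475/25 = 19, a_7 = floor((25 + 14)/19) = 2.
  m_8 = 19*2 - 14 = 24, d_8 = (671 - 24^2)/19 = 95/19 = 5, a_8 = floor((25 + 24)/5) = 9.
  m_9 = 5*9 - 24 = 21, d_9 = (671 - 21^2)/5 = 230/5 = 46, a_9 = floor((25 + 21)/46) = 1.
  m_10 = 46*1 - 21 = 25, d_10 = (671 - 25^2)/46 = 46/46 = 1, a_10 = floor((25 + 25)/1) = 50.
  m_11 = 1*50 - 25 = 25, d_11 = (671 - 25^2)/1 = 46/1 = 46: (m_11, d_11) = (m_1, d_1) = (25, 46), so from here the quotients repeat a_1, ..., a_10; the period length is 10.
Hence the expansion of sqrt(671) is a_0 = 25 followed by the repeating block 1, 9, 2, 1, 1, 1, 2, 9, 1, 50 (period 10).

[25; (1, 9, 2, 1, 1, 1, 2, 9, 1, 50)]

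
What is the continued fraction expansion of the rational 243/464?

Run the Euclidean algorithm on 243 and 464; the successive quotients are the partial quotients a_0, a_1, ... (each step inverts the fractional part left over by the previous one):
  243 = 0*464 + 243, so a_0 = 0.
  464 = 1*243 + 221, so a_1 = 1.
  243 = 1*221 + 22, so a_2 = 1.
  221 = 10*22 + 1, so a_3 = 10.
  22 = 22*1 + 0, so a_4 = 22.
The remainder reaches 0 after 5 divisions, so the expansion has 5 partial quotients, read off in order.

[0; 1, 1, 10, 22]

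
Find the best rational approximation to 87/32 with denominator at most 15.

Expand x = 87/32 as a continued fraction with the Euclidean algorithm:
  87 = 2*32 + 23, so a_0 = 2.
  32 = 1*23 + 9, so a_1 = 1.
  23 = 2*9 + 5, so a_2 = 2.
  9 = 1*5 + 4, so a_3 = 1.
  5 = 1*4 + 1, so a_4 = 1.
  4 = 4*1 + 0, so a_5 = 4.
so x = [2; 1, 2, 1, 1, 4].
Convergents (p_i = a_i*p_{i-1} + p_{i-2}, q_i = a_i*q_{i-1} + q_{i-2} with p_{-2}=0, p_{-1}=1, q_{-2}=1, q_{-1}=0), until the denominator exceeds 15:
  i=0: a_0=2, p_0 = 2*1 + 0 = 2, q_0 = 2*0 + 1 = 1.
  i=1: a_1=1, p_1 = 1*2 + 1 = 3, q_1 = 1*1 + 0 = 1.
  i=2: a_2=2, p_2 = 2*3 + 2 = 8, q_2 = 2*1 + 1 = 3.
  i=3: a_3=1, p_3 = 1*8 + 3 = 11, q_3 = 1*3 + 1 = 4.
  i=4: a_4=1, p_4 = 1*11 + 8 = 19, q_4 = 1*4 + 3 = 7.
  i=5: a_5=4, p_5 = 4*19 + 11 = 87, q_5 = 4*7 + 4 = 32.
q_5 = 32 > 15, so the last convergent with denominator <= 15 is p_4/q_4 = 19/7.
The closest fraction with denominator <= 15 is either p_4/q_4 or the intermediate fraction (k*p_4 + p_3)/(k*q_4 + q_3) with the largest k >= 1 whose denominator stays <= 15; these approach x as k grows, and every other convergent or intermediate fraction in range is farther away.
Largest k: floor((15 - q_3)/q_4) = floor((15 - 4)/7) = 1.
That gives (1*19 + 11)/(1*7 + 4) = 30/11.
Compare the errors: |x - 19/7| = |87*7 - 19*32|/(32*7) = 1/224, and |x - 30/11| = |87*11 - 30*32|/(32*11) = 3/352.
Cross-multiplying, 1*352 = 352 < 672 = 3*224, so 1/224 is smaller: the convergent 19/7 is closer to x than 30/11.

19/7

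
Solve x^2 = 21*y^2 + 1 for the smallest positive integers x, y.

First expand sqrt(21) as a continued fraction. With x_i = (sqrt(21) + m_i)/d_i and (m_0, d_0) = (0, 1): a_0 = floor(sqrt(21)) = 4, since 4^2 = 16 <= 21 < 25 = 5^2.
Iterate m_{i+1} = d_i*a_i - m_i, d_{i+1} = (21 - m_{i+1}^2)/d_i, a_{i+1} = floor((a_0 + m_{i+1})/d_{i+1}):
  m_1 = 1*4 - 0 = 4, d_1 = (21 - 4^2)/1 = 5/1 = 5, a_1 = floor((4 + 4)/5) = 1.
  m_2 = 5*1 - 4 = 1, d_2 = (21 - 1^2)/5 = 20/5 = 4, a_2 = floor((4 + 1)/4) = 1.
  m_3 = 4*1 - 1 = 3, d_3 = (21 - 3^2)/4 = 12/4 = 3, a_3 = floor((4 + 3)/3) = 2.
  m_4 = 3*2 - 3 = 3, d_4 = (21 - 3^2)/3 = 12/3 = 4, a_4 = floor((4 + 3)/4) = 1.
  m_5 = 4*1 - 3 = 1, d_5 = (21 - 1^2)/4 = 20/4 = 5, a_5 = floor((4 + 1)/5) = 1.
  m_6 = 5*1 - 1 = 4, d_6 = (21 - 4^2)/5 = 5/5 = 1, a_6 = floor((4 + 4)/1) = 8.
  m_7 = 1*8 - 4 = 4, d_7 = (21 - 4^2)/1 = 5/1 = 5: (m_7, d_7) = (m_1, d_1) = (4, 5), so from here the quotients repeat a_1, ..., a_6; the period length is 6.
So sqrt(21) = [4; (1, 1, 2, 1, 1, 8)] with period length k = 6.
k is even, so the fundamental solution of x^2 - 21y^2 = 1 is (p_{k-1}, q_{k-1}) = (p_5, q_5); compute convergents through index 5.
Convergents (p_i = a_i*p_{i-1} + p_{i-2}, q_i = a_i*q_{i-1} + q_{i-2} with p_{-2}=0, p_{-1}=1, q_{-2}=1, q_{-1}=0):
  i=0: a_0=4, p_0 = 4*1 + 0 = 4, q_0 = 4*0 + 1 = 1.
  i=1: a_1=1, p_1 = 1*4 + 1 = 5, q_1 = 1*1 + 0 = 1.
  i=2: a_2=1, p_2 = 1*5 + 4 = 9, q_2 = 1*1 + 1 = 2.
  i=3: a_3=2, p_3 = 2*9 + 5 = 23, q_3 = 2*2 + 1 = 5.
  i=4: a_4=1, p_4 = 1*23 + 9 = 32, q_4 = 1*5 + 2 = 7.
  i=5: a_5=1, p_5 = 1*32 + 23 = 55, q_5 = 1*7 + 5 = 12.
Check: 55^2 - 21*12^2 = 3025 - 3024 = 1, so (x, y) = (55, 12) solves the equation, and by the theorem it is the least positive solution.

(x, y) = (55, 12)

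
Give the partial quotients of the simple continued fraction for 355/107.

[3; 3, 6, 1, 4]

Run the Euclidean algorithm on 355 and 107; the successive quotients are the partial quotients a_0, a_1, ... (each step inverts the fractional part left over by the previous one):
  355 = 3*107 + 34, so a_0 = 3.
  107 = 3*34 + 5, so a_1 = 3.
  34 = 6*5 + 4, so a_2 = 6.
  5 = 1*4 + 1, so a_3 = 1.
  4 = 4*1 + 0, so a_4 = 4.
The remainder reaches 0 after 5 divisions, so the expansion has 5 partial quotients, read off in order.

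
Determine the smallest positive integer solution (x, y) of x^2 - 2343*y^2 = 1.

First expand sqrt(2343) as a continued fraction. With x_i = (sqrt(2343) + m_i)/d_i and (m_0, d_0) = (0, 1): a_0 = floor(sqrt(2343)) = 48, since 48^2 = 2304 <= 2343 < 2401 = 49^2.
Iterate m_{i+1} = d_i*a_i - m_i, d_{i+1} = (2343 - m_{i+1}^2)/d_i, a_{i+1} = floor((a_0 + m_{i+1})/d_{i+1}):
  m_1 = 1*48 - 0 = 48, d_1 = (2343 - 48^2)/1 = 39/1 = 39, a_1 = floor((48 + 48)/39) = 2.
  m_2 = 39*2 - 48 = 30, d_2 = (2343 - 30^2)/39 = 1443/39 = 37, a_2 = floor((48 + 30)/37) = 2.
  m_3 = 37*2 - 30 = 44, d_3 = (2343 - 44^2)/37 = 407/37 = 11, a_3 = floor((48 + 44)/11) = 8.
  m_4 = 11*8 - 44 = 44, d_4 = (2343 - 44^2)/11 = 407/11 = 37, a_4 = floor((48 + 44)/37) = 2.
  m_5 = 37*2 - 44 = 30, d_5 = (2343 - 30^2)/37 = 1443/37 = 39, a_5 = floor((48 + 30)/39) = 2.
  m_6 = 39*2 - 30 = 48, d_6 = (2343 - 48^2)/39 = 39/39 = 1, a_6 = floor((48 + 48)/1) = 96.
  m_7 = 1*96 - 48 = 48, d_7 = (2343 - 48^2)/1 = 39/1 = 39: (m_7, d_7) = (m_1, d_1) = (48, 39), so from here the quotients repeat a_1, ..., a_6; the period length is 6.
So sqrt(2343) = [48; (2, 2, 8, 2, 2, 96)] with period length k = 6.
k is even, so the fundamental solution of x^2 - 2343y^2 = 1 is (p_{k-1}, q_{k-1}) = (p_5, q_5); compute convergents through index 5.
Convergents (p_i = a_i*p_{i-1} + p_{i-2}, q_i = a_i*q_{i-1} + q_{i-2} with p_{-2}=0, p_{-1}=1, q_{-2}=1, q_{-1}=0):
  i=0: a_0=48, p_0 = 48*1 + 0 = 48, q_0 = 48*0 + 1 = 1.
  i=1: a_1=2, p_1 = 2*48 + 1 = 97, q_1 = 2*1 + 0 = 2.
  i=2: a_2=2, p_2 = 2*97 + 48 = 242, q_2 = 2*2 + 1 = 5.
  i=3: a_3=8, p_3 = 8*242 + 97 = 2033, q_3 = 8*5 + 2 = 42.
  i=4: a_4=2, p_4 = 2*2033 + 242 = 4308, q_4 = 2*42 + 5 = 89.
  i=5: a_5=2, p_5 = 2*4308 + 2033 = 10649, q_5 = 2*89 + 42 = 220.
Check: 10649^2 - 2343*220^2 = 113401201 - 113401200 = 1, so (x, y) = (10649, 220) solves the equation, and by the theorem it is the least positive solution.

(x, y) = (10649, 220)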